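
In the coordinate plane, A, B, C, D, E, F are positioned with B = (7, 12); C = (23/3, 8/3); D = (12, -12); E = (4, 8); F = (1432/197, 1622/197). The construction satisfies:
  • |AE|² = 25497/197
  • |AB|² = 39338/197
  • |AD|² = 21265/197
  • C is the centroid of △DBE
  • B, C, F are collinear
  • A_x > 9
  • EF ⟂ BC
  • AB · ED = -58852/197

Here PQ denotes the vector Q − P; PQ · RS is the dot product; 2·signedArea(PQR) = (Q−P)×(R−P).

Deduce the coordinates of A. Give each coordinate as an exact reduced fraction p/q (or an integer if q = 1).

A = (1898/197, -371/197)

1. A_x = 1898/197  [line -8·x + 20·y + 22604/197 = 0 ∩ |AE|² = 25497/197]
2. A_y = -371/197  [line -8·x + 20·y + 22604/197 = 0 ∩ |AE|² = 25497/197]
   → A = (1898/197, -371/197)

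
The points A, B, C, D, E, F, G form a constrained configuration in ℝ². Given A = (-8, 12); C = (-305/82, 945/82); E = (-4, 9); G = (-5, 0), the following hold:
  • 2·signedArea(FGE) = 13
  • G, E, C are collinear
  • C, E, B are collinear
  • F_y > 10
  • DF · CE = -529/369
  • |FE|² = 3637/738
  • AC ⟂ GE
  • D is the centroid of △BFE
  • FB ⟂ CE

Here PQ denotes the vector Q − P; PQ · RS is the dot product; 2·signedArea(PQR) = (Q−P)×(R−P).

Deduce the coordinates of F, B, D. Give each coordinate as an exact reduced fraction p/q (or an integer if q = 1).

B = (-469/123, 438/41)
D = (-3211/738, 2503/246)
F = (-1289/246, 889/82)

1. F_x = -1289/246  [line -9·x + 1·y + -58 = 0 ∩ |FE|² = 3637/738]
2. F_y = 889/82  [line -9·x + 1·y + -58 = 0 ∩ |FE|² = 3637/738]
   → F = (-1289/246, 889/82)
3. B_x = -469/123  [C, E, B are collinear ∩ FB ⟂ CE]
4. B_y = 438/41  [C, E, B are collinear ∩ FB ⟂ CE]
   → B = (-469/123, 438/41)
5. D_x = -3211/738  [D is the centroid of △BFE]
6. D_y = 2503/246  [D is the centroid of △BFE]
   → D = (-3211/738, 2503/246)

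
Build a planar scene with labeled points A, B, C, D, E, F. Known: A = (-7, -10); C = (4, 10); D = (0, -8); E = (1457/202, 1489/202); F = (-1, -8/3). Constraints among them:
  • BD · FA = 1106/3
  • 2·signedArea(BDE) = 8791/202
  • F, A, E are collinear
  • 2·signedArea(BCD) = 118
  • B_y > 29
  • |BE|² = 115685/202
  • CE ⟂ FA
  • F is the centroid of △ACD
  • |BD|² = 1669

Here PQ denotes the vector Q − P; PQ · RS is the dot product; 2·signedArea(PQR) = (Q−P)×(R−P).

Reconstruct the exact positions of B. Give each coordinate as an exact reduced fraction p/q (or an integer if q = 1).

B = (15, 30)

1. B_x = 15  [BD · FA = 1106/3 ∩ 2·signedArea(BDE) = 8791/202]
2. B_y = 30  [BD · FA = 1106/3 ∩ 2·signedArea(BDE) = 8791/202]
   → B = (15, 30)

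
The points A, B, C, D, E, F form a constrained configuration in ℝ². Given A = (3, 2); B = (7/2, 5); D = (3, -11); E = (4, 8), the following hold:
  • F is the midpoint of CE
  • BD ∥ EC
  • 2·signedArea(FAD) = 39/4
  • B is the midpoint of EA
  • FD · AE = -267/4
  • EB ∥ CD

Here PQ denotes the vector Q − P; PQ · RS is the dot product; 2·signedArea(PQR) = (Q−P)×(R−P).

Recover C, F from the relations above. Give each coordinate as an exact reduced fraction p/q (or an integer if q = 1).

C = (7/2, -8)
F = (15/4, 0)

1. C_x = 7/2  [EB ∥ CD ∩ BD ∥ EC]
2. C_y = -8  [EB ∥ CD ∩ BD ∥ EC]
   → C = (7/2, -8)
3. F_x = 15/4  [F is the midpoint of CE]
4. F_y = 0  [F is the midpoint of CE]
   → F = (15/4, 0)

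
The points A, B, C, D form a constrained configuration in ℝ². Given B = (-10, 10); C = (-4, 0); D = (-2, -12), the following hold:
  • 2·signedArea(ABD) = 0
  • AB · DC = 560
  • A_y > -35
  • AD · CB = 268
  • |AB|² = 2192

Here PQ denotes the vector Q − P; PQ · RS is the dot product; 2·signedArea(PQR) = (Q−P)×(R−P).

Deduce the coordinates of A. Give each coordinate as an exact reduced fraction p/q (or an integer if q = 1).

A = (6, -34)

1. A_x = 6  [2·signedArea(ABD) = 0 ∩ AB · DC = 560]
2. A_y = -34  [2·signedArea(ABD) = 0 ∩ AB · DC = 560]
   → A = (6, -34)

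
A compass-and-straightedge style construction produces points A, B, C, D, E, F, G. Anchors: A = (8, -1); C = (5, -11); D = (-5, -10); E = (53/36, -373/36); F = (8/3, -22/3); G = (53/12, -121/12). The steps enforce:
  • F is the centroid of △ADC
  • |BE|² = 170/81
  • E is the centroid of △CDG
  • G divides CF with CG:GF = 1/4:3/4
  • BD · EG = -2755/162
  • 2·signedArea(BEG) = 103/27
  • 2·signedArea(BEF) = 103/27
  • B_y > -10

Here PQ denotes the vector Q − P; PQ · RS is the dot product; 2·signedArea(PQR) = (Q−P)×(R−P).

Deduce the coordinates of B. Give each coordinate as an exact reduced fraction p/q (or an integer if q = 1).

1. B_x = 25/36  [2·signedArea(BEG) = 103/27 ∩ 2·signedArea(BEF) = 103/27]
2. B_y = -329/36  [2·signedArea(BEG) = 103/27 ∩ 2·signedArea(BEF) = 103/27]
   → B = (25/36, -329/36)

B = (25/36, -329/36)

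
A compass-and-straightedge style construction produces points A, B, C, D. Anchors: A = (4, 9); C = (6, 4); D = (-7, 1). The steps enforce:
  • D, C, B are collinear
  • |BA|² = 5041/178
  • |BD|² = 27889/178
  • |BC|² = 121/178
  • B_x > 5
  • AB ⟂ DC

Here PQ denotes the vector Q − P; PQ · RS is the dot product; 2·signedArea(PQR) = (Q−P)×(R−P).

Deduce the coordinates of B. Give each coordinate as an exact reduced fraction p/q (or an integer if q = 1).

1. B_x = 925/178  [D, C, B are collinear ∩ AB ⟂ DC]
2. B_y = 679/178  [D, C, B are collinear ∩ AB ⟂ DC]
   → B = (925/178, 679/178)

B = (925/178, 679/178)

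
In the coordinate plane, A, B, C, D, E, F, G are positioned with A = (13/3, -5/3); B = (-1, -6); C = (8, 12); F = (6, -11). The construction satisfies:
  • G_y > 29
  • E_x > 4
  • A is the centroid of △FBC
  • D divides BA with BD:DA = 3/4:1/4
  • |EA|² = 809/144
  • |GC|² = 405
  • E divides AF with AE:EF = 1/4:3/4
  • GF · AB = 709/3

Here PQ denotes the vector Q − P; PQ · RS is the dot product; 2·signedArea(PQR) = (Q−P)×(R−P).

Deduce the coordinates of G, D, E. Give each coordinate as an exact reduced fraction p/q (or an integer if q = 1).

D = (3, -11/4)
E = (19/4, -4)
G = (17, 30)

1. G_x = 17  [line 16/3·x + 13/3·y + -662/3 = 0 ∩ |GC|² = 405]
2. G_y = 30  [line 16/3·x + 13/3·y + -662/3 = 0 ∩ |GC|² = 405]
   → G = (17, 30)
3. D_x = 3  [D divides BA with BD:DA = 3/4:1/4]
4. D_y = -11/4  [D divides BA with BD:DA = 3/4:1/4]
   → D = (3, -11/4)
5. E_x = 19/4  [E divides AF with AE:EF = 1/4:3/4]
6. E_y = -4  [E divides AF with AE:EF = 1/4:3/4]
   → E = (19/4, -4)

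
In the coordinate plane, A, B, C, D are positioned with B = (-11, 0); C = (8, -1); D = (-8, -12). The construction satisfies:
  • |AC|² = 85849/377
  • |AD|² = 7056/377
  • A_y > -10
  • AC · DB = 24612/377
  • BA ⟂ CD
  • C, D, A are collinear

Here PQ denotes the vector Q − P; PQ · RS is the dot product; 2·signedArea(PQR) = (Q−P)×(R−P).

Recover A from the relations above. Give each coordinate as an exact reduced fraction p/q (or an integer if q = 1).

1. A_x = -1672/377  [C, D, A are collinear ∩ BA ⟂ CD]
2. A_y = -3600/377  [C, D, A are collinear ∩ BA ⟂ CD]
   → A = (-1672/377, -3600/377)

A = (-1672/377, -3600/377)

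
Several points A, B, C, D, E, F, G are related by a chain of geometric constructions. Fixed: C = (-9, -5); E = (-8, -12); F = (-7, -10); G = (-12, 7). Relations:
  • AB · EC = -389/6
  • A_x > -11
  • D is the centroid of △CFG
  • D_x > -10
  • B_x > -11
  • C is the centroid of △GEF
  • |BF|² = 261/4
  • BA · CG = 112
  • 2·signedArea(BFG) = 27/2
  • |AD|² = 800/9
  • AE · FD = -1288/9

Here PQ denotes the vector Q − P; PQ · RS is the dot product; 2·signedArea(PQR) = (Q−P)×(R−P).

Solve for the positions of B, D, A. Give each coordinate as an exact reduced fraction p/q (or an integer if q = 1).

A = (-32/3, 20/3)
B = (-10, -5/2)
D = (-28/3, -8/3)

1. D_x = -28/3  [D is the centroid of △CFG]
2. D_y = -8/3  [D is the centroid of △CFG]
   → D = (-28/3, -8/3)
3. A_x = -32/3  [line 7/3·x + -22/3·y + 664/9 = 0 ∩ |AD|² = 800/9]
4. A_y = 20/3  [line 7/3·x + -22/3·y + 664/9 = 0 ∩ |AD|² = 800/9]
   → A = (-32/3, 20/3)
5. B_x = -10  [2·signedArea(BFG) = 27/2 ∩ AB · EC = -389/6]
6. B_y = -5/2  [2·signedArea(BFG) = 27/2 ∩ AB · EC = -389/6]
   → B = (-10, -5/2)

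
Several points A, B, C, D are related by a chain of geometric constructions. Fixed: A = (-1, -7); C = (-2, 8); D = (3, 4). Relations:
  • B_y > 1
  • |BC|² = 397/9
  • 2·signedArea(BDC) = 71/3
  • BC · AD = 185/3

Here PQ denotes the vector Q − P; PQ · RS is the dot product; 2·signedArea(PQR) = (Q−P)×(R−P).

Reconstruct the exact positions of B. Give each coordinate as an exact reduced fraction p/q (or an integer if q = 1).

B = (0, 5/3)

1. B_x = 0  [BC · AD = 185/3 ∩ 2·signedArea(BDC) = 71/3]
2. B_y = 5/3  [BC · AD = 185/3 ∩ 2·signedArea(BDC) = 71/3]
   → B = (0, 5/3)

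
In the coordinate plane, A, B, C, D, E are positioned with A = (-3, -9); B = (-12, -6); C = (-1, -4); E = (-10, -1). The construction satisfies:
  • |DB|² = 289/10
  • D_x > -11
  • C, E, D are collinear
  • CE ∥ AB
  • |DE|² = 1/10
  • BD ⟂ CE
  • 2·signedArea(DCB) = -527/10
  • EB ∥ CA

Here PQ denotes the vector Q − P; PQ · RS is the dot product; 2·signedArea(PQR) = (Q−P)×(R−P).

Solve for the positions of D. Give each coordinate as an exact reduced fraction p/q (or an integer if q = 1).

1. D_x = -103/10  [C, E, D are collinear ∩ BD ⟂ CE]
2. D_y = -9/10  [C, E, D are collinear ∩ BD ⟂ CE]
   → D = (-103/10, -9/10)

D = (-103/10, -9/10)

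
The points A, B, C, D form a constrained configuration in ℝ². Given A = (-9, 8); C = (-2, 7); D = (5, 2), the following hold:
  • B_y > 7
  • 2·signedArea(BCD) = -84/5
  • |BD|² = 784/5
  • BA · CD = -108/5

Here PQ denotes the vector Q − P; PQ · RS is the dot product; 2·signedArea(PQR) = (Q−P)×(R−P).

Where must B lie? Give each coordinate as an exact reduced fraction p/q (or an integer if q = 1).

B = (-31/5, 38/5)

1. B_x = -31/5  [BA · CD = -108/5 ∩ 2·signedArea(BCD) = -84/5]
2. B_y = 38/5  [BA · CD = -108/5 ∩ 2·signedArea(BCD) = -84/5]
   → B = (-31/5, 38/5)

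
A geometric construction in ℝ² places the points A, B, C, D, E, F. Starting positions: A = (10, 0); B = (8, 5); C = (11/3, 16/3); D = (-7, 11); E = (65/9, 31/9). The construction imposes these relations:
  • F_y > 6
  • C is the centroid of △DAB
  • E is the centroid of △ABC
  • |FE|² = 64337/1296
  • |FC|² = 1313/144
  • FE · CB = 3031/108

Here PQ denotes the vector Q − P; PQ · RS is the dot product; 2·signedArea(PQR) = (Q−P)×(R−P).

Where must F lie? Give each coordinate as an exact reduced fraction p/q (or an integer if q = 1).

1. F_x = 1  [line -13/3·x + 1/3·y + 25/12 = 0 ∩ |FC|² = 1313/144]
2. F_y = 27/4  [line -13/3·x + 1/3·y + 25/12 = 0 ∩ |FC|² = 1313/144]
   → F = (1, 27/4)

F = (1, 27/4)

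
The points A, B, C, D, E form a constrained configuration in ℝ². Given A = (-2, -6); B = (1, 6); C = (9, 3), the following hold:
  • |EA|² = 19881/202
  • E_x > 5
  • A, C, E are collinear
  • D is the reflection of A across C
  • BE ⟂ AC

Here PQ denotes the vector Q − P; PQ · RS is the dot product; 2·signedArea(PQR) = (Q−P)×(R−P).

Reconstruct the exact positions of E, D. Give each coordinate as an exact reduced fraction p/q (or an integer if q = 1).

D = (20, 12)
E = (1147/202, 57/202)

1. E_x = 1147/202  [A, C, E are collinear ∩ BE ⟂ AC]
2. E_y = 57/202  [A, C, E are collinear ∩ BE ⟂ AC]
   → E = (1147/202, 57/202)
3. D_x = 20  [D is the reflection of A across C]
4. D_y = 12  [D is the reflection of A across C]
   → D = (20, 12)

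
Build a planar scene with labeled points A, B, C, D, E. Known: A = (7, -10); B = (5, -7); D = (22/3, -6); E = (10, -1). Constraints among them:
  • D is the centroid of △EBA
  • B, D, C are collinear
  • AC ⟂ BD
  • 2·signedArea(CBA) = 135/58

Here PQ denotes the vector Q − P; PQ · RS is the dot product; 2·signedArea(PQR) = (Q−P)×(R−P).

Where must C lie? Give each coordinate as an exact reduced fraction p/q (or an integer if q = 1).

C = (325/58, -391/58)

1. C_x = 325/58  [B, D, C are collinear ∩ AC ⟂ BD]
2. C_y = -391/58  [B, D, C are collinear ∩ AC ⟂ BD]
   → C = (325/58, -391/58)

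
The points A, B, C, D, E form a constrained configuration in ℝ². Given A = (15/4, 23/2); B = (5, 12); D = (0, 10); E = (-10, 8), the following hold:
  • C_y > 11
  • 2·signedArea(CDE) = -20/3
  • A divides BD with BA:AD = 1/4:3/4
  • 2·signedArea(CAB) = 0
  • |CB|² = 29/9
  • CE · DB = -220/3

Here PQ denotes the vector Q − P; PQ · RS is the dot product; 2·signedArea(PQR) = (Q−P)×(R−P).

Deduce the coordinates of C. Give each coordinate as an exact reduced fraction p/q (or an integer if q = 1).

C = (10/3, 34/3)

1. C_x = 10/3  [2·signedArea(CAB) = 0 ∩ CE · DB = -220/3]
2. C_y = 34/3  [2·signedArea(CAB) = 0 ∩ CE · DB = -220/3]
   → C = (10/3, 34/3)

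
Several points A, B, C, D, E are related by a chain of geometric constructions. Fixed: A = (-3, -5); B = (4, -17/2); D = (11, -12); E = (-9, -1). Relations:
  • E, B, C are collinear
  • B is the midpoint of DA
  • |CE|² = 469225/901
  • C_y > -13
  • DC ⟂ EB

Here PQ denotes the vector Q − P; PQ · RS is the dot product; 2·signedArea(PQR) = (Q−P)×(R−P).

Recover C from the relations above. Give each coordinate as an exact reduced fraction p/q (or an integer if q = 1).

1. C_x = 9701/901  [E, B, C are collinear ∩ DC ⟂ EB]
2. C_y = -11176/901  [E, B, C are collinear ∩ DC ⟂ EB]
   → C = (9701/901, -11176/901)

C = (9701/901, -11176/901)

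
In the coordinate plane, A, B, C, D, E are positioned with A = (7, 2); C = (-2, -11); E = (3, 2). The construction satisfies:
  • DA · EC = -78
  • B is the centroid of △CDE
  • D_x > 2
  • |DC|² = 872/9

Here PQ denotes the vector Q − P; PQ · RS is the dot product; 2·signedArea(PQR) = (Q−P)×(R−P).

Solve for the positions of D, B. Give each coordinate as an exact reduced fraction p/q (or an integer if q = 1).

1. D_x = 8/3  [line 5·x + 13·y + 17 = 0 ∩ |DC|² = 872/9]
2. D_y = -7/3  [line 5·x + 13·y + 17 = 0 ∩ |DC|² = 872/9]
   → D = (8/3, -7/3)
3. B_x = 11/9  [B is the centroid of △CDE]
4. B_y = -34/9  [B is the centroid of △CDE]
   → B = (11/9, -34/9)

B = (11/9, -34/9)
D = (8/3, -7/3)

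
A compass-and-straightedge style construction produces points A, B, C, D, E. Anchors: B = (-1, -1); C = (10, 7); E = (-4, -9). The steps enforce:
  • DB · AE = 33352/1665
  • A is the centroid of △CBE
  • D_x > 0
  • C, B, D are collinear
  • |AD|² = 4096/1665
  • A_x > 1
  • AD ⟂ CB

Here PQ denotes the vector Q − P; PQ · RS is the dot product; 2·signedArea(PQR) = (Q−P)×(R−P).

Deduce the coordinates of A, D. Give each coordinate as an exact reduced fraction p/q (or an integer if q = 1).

A = (5/3, -1)
D = (413/555, 149/555)

1. A_x = 5/3  [A is the centroid of △CBE]
2. A_y = -1  [A is the centroid of △CBE]
   → A = (5/3, -1)
3. D_x = 413/555  [C, B, D are collinear ∩ AD ⟂ CB]
4. D_y = 149/555  [C, B, D are collinear ∩ AD ⟂ CB]
   → D = (413/555, 149/555)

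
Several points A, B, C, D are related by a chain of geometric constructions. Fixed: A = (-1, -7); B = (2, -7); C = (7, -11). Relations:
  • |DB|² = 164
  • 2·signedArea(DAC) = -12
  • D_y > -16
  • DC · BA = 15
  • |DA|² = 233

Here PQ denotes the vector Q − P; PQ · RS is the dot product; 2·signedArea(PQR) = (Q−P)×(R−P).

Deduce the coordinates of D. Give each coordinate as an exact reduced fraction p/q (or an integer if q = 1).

D = (12, -15)

1. D_x = 12  [DC · BA = 15 ∩ 2·signedArea(DAC) = -12]
2. D_y = -15  [DC · BA = 15 ∩ 2·signedArea(DAC) = -12]
   → D = (12, -15)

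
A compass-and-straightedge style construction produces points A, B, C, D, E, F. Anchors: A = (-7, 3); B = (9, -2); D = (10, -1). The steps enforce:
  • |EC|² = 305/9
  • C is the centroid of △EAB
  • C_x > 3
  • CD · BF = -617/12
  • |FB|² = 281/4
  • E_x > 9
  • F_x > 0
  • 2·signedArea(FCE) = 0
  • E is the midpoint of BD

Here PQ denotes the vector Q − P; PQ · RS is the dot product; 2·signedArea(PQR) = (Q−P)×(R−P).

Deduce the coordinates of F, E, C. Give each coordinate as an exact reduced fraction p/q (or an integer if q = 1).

1. E_x = 19/2  [E is the midpoint of BD]
2. E_y = -3/2  [E is the midpoint of BD]
   → E = (19/2, -3/2)
3. C_x = 23/6  [C is the centroid of △EAB]
4. C_y = -1/6  [C is the centroid of △EAB]
   → C = (23/6, -1/6)
5. F_x = 1  [2·signedArea(FCE) = 0 ∩ CD · BF = -617/12]
6. F_y = 1/2  [2·signedArea(FCE) = 0 ∩ CD · BF = -617/12]
   → F = (1, 1/2)

C = (23/6, -1/6)
E = (19/2, -3/2)
F = (1, 1/2)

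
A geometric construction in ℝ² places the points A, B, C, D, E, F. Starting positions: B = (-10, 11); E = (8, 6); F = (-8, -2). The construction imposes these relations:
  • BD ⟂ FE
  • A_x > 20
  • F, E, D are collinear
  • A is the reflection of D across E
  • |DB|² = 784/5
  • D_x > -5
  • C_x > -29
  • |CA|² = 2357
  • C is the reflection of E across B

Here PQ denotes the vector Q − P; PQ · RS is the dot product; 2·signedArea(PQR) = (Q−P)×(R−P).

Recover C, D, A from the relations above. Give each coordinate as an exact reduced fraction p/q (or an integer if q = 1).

A = (102/5, 61/5)
C = (-28, 16)
D = (-22/5, -1/5)

1. C_x = -28  [C is the reflection of E across B]
2. C_y = 16  [C is the reflection of E across B]
   → C = (-28, 16)
3. D_x = -22/5  [F, E, D are collinear ∩ BD ⟂ FE]
4. D_y = -1/5  [F, E, D are collinear ∩ BD ⟂ FE]
   → D = (-22/5, -1/5)
5. A_x = 102/5  [A is the reflection of D across E]
6. A_y = 61/5  [A is the reflection of D across E]
   → A = (102/5, 61/5)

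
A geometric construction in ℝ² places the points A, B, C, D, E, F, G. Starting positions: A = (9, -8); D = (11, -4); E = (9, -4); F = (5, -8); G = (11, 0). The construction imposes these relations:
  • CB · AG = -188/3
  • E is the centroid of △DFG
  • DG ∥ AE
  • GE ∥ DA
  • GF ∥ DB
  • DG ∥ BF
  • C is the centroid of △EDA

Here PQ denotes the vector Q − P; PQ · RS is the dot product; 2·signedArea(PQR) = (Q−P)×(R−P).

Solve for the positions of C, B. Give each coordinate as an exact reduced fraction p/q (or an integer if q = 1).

B = (5, -12)
C = (29/3, -16/3)

1. C_x = 29/3  [C is the centroid of △EDA]
2. C_y = -16/3  [C is the centroid of △EDA]
   → C = (29/3, -16/3)
3. B_x = 5  [DG ∥ BF ∩ GF ∥ DB]
4. B_y = -12  [DG ∥ BF ∩ GF ∥ DB]
   → B = (5, -12)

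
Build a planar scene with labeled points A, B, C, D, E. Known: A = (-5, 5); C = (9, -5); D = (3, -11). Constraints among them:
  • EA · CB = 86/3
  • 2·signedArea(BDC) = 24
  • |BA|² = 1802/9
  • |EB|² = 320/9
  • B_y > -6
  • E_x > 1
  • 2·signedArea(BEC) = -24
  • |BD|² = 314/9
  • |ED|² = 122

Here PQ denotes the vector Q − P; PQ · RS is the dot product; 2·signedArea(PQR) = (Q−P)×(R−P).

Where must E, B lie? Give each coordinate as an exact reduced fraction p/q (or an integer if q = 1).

1. B_x = 14/3  [line -6·x + 6·y + 60 = 0 ∩ |BD|² = 314/9]
2. B_y = -16/3  [line -6·x + 6·y + 60 = 0 ∩ |BD|² = 314/9]
   → B = (14/3, -16/3)
3. E_x = 2  [EA · CB = 86/3 ∩ 2·signedArea(BEC) = -24]
4. E_y = 0  [EA · CB = 86/3 ∩ 2·signedArea(BEC) = -24]
   → E = (2, 0)

B = (14/3, -16/3)
E = (2, 0)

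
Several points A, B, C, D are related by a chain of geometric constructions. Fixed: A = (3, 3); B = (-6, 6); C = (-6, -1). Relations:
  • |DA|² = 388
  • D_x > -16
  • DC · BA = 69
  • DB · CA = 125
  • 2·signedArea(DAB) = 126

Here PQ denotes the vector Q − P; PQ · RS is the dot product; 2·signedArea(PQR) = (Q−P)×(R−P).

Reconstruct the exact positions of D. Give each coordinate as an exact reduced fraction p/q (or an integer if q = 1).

1. D_x = -15  [2·signedArea(DAB) = 126 ∩ DB · CA = 125]
2. D_y = -5  [2·signedArea(DAB) = 126 ∩ DB · CA = 125]
   → D = (-15, -5)

D = (-15, -5)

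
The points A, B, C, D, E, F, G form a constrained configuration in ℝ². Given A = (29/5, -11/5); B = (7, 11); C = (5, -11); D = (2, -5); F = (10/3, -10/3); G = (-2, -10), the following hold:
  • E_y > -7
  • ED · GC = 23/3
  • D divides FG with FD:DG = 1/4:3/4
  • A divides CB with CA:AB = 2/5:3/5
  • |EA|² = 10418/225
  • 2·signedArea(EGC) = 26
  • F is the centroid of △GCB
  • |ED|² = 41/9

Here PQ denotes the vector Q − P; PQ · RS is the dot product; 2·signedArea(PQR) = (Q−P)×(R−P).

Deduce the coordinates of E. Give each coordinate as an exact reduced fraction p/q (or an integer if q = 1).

E = (2/3, -20/3)

1. E_x = 2/3  [2·signedArea(EGC) = 26 ∩ ED · GC = 23/3]
2. E_y = -20/3  [2·signedArea(EGC) = 26 ∩ ED · GC = 23/3]
   → E = (2/3, -20/3)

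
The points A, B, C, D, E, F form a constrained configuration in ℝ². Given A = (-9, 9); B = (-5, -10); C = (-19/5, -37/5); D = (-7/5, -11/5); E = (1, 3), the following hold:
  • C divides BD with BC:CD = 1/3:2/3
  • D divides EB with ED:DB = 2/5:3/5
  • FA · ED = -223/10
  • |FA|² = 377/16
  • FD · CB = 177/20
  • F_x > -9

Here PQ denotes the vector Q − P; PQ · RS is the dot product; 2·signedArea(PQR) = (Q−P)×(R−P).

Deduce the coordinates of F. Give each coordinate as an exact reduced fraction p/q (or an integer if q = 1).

1. F_x = -8  [line 6/5·x + 13/5·y + -29/20 = 0 ∩ |FA|² = 377/16]
2. F_y = 17/4  [line 6/5·x + 13/5·y + -29/20 = 0 ∩ |FA|² = 377/16]
   → F = (-8, 17/4)

F = (-8, 17/4)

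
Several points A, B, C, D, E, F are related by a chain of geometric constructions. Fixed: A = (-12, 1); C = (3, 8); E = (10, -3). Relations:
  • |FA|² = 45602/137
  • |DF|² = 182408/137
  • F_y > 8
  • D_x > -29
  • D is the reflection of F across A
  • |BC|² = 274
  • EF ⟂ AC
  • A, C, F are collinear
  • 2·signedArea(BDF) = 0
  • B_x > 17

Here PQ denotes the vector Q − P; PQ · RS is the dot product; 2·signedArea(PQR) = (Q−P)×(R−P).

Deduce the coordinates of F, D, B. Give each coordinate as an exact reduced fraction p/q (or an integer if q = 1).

1. F_x = 621/137  [A, C, F are collinear ∩ EF ⟂ AC]
2. F_y = 1194/137  [A, C, F are collinear ∩ EF ⟂ AC]
   → F = (621/137, 1194/137)
3. D_x = -3909/137  [D is the reflection of F across A]
4. D_y = -920/137  [D is the reflection of F across A]
   → D = (-3909/137, -920/137)
5. B_x = 18  [line -2114/137·x + 4530/137·y + -29898/137 = 0 ∩ |BC|² = 274]
6. B_y = 15  [line -2114/137·x + 4530/137·y + -29898/137 = 0 ∩ |BC|² = 274]
   → B = (18, 15)

B = (18, 15)
D = (-3909/137, -920/137)
F = (621/137, 1194/137)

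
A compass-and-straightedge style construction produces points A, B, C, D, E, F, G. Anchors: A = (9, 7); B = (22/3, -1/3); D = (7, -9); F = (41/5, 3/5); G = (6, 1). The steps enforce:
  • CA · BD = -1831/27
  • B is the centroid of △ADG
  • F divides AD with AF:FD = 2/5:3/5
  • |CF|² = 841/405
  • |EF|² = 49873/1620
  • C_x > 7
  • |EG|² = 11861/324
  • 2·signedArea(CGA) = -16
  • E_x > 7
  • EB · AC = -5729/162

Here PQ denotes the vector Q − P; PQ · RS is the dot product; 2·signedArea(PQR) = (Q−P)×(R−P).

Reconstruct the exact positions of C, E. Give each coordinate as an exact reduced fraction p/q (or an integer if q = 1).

1. C_x = 70/9  [2·signedArea(CGA) = -16 ∩ CA · BD = -1831/27]
2. C_y = -7/9  [2·signedArea(CGA) = -16 ∩ CA · BD = -1831/27]
   → C = (70/9, -7/9)
3. E_x = 133/18  [line 11/9·x + 70/9·y + 4697/162 = 0 ∩ |EG|² = 11861/324]
4. E_y = -44/9  [line 11/9·x + 70/9·y + 4697/162 = 0 ∩ |EG|² = 11861/324]
   → E = (133/18, -44/9)

C = (70/9, -7/9)
E = (133/18, -44/9)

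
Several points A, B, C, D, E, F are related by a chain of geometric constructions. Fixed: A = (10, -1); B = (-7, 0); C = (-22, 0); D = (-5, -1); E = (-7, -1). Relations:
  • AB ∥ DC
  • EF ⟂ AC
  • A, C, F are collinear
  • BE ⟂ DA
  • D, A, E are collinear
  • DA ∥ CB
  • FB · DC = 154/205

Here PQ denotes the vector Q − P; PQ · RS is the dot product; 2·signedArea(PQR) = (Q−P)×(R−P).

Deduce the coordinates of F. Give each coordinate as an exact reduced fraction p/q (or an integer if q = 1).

F = (-7158/1025, -481/1025)

1. F_x = -7158/1025  [A, C, F are collinear ∩ EF ⟂ AC]
2. F_y = -481/1025  [A, C, F are collinear ∩ EF ⟂ AC]
   → F = (-7158/1025, -481/1025)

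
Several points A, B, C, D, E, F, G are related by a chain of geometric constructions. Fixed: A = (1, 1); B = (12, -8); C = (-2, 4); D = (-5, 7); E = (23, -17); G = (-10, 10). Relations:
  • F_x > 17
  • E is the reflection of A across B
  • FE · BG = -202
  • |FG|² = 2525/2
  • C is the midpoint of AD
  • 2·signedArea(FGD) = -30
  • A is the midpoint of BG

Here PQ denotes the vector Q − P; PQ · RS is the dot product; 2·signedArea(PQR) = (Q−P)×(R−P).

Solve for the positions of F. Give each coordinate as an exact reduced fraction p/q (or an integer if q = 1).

1. F_x = 35/2  [FE · BG = -202 ∩ 2·signedArea(FGD) = -30]
2. F_y = -25/2  [FE · BG = -202 ∩ 2·signedArea(FGD) = -30]
   → F = (35/2, -25/2)

F = (35/2, -25/2)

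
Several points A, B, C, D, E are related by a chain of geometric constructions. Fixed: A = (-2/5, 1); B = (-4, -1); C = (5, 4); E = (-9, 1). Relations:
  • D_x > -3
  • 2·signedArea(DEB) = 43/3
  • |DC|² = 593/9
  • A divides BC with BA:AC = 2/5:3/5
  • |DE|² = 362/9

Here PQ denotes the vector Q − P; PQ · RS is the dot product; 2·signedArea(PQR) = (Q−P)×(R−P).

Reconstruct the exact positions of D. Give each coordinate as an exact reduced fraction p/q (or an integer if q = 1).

D = (-8/3, 4/3)

1. D_x = -8/3  [line 2·x + 5·y + -4/3 = 0 ∩ |DE|² = 362/9]
2. D_y = 4/3  [line 2·x + 5·y + -4/3 = 0 ∩ |DE|² = 362/9]
   → D = (-8/3, 4/3)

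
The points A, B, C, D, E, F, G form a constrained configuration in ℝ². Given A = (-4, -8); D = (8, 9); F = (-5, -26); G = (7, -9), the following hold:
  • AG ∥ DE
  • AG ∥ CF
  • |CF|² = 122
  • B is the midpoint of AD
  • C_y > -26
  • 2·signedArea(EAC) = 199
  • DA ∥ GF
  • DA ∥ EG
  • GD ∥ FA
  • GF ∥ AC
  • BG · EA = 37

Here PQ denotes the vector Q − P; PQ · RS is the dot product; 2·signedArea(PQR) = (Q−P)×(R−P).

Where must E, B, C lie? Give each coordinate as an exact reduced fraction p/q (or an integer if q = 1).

B = (2, 1/2)
C = (-16, -25)
E = (19, 8)

1. E_x = 19  [DA ∥ EG ∩ AG ∥ DE]
2. E_y = 8  [DA ∥ EG ∩ AG ∥ DE]
   → E = (19, 8)
3. B_x = 2  [B is the midpoint of AD]
4. B_y = 1/2  [B is the midpoint of AD]
   → B = (2, 1/2)
5. C_x = -16  [AG ∥ CF ∩ GF ∥ AC]
6. C_y = -25  [AG ∥ CF ∩ GF ∥ AC]
   → C = (-16, -25)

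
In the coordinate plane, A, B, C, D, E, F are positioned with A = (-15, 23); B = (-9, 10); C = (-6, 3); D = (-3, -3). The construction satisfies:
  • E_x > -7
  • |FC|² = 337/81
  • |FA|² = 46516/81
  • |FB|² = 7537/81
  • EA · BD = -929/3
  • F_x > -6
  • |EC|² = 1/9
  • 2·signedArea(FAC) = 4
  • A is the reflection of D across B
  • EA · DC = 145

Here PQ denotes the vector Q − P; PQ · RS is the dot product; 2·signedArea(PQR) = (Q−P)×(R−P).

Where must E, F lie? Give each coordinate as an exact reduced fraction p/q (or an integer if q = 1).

E = (-6, 10/3)
F = (-5, 11/9)

1. E_x = -6  [EA · DC = 145 ∩ EA · BD = -929/3]
2. E_y = 10/3  [EA · DC = 145 ∩ EA · BD = -929/3]
   → E = (-6, 10/3)
3. F_x = -5  [line 20·x + 9·y + 89 = 0 ∩ |FC|² = 337/81]
4. F_y = 11/9  [line 20·x + 9·y + 89 = 0 ∩ |FC|² = 337/81]
   → F = (-5, 11/9)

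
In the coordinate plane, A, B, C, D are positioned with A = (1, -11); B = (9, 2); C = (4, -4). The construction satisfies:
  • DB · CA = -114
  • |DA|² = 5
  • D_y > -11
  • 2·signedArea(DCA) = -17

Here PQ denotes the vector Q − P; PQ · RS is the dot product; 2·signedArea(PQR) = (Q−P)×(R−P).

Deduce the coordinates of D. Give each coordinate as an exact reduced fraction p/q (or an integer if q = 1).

D = (-1, -10)

1. D_x = -1  [DB · CA = -114 ∩ 2·signedArea(DCA) = -17]
2. D_y = -10  [DB · CA = -114 ∩ 2·signedArea(DCA) = -17]
   → D = (-1, -10)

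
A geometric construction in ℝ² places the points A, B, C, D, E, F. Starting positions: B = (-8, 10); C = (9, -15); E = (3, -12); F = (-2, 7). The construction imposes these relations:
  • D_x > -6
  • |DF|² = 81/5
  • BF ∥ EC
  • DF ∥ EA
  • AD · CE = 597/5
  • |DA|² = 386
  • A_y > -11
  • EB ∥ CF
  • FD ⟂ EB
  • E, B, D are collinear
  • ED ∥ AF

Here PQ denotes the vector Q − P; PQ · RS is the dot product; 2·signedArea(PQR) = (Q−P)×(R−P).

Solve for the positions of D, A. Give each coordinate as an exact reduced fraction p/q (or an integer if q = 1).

1. D_x = -28/5  [E, B, D are collinear ∩ FD ⟂ EB]
2. D_y = 26/5  [E, B, D are collinear ∩ FD ⟂ EB]
   → D = (-28/5, 26/5)
3. A_x = 33/5  [ED ∥ AF ∩ DF ∥ EA]
4. A_y = -51/5  [ED ∥ AF ∩ DF ∥ EA]
   → A = (33/5, -51/5)

A = (33/5, -51/5)
D = (-28/5, 26/5)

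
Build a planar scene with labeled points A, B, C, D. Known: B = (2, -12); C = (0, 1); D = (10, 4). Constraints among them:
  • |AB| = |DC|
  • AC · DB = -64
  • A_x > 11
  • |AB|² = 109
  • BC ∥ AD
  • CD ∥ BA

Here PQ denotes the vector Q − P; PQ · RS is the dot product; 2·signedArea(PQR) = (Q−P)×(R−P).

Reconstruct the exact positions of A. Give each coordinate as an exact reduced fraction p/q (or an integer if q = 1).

1. A_x = 12  [BC ∥ AD ∩ CD ∥ BA]
2. A_y = -9  [BC ∥ AD ∩ CD ∥ BA]
   → A = (12, -9)

A = (12, -9)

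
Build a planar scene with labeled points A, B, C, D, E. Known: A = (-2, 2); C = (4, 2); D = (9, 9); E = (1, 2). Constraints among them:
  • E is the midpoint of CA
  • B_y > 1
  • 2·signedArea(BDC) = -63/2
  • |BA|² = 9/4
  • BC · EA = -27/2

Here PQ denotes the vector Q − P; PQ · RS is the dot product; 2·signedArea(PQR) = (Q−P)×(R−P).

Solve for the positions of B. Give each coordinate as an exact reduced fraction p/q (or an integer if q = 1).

B = (-1/2, 2)

1. B_x = -1/2  [BC · EA = -27/2 ∩ 2·signedArea(BDC) = -63/2]
2. B_y = 2  [BC · EA = -27/2 ∩ 2·signedArea(BDC) = -63/2]
   → B = (-1/2, 2)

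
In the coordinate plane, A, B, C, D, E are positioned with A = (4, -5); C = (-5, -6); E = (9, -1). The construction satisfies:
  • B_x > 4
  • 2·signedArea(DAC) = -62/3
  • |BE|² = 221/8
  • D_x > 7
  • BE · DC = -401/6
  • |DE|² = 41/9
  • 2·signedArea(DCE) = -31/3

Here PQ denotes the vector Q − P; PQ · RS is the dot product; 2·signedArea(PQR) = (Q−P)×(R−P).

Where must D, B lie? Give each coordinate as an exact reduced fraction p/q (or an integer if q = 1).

B = (17/4, -13/4)
D = (22/3, -7/3)

1. D_x = 22/3  [2·signedArea(DCE) = -31/3 ∩ 2·signedArea(DAC) = -62/3]
2. D_y = -7/3  [2·signedArea(DCE) = -31/3 ∩ 2·signedArea(DAC) = -62/3]
   → D = (22/3, -7/3)
3. B_x = 17/4  [line 37/3·x + 11/3·y + -81/2 = 0 ∩ |BE|² = 221/8]
4. B_y = -13/4  [line 37/3·x + 11/3·y + -81/2 = 0 ∩ |BE|² = 221/8]
   → B = (17/4, -13/4)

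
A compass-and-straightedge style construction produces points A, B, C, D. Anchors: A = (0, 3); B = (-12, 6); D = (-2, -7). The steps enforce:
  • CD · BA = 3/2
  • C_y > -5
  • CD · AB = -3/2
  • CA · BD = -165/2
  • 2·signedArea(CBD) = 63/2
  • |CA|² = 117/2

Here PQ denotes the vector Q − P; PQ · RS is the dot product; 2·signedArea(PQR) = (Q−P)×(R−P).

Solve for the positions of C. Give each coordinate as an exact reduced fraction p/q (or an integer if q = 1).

1. C_x = -3/2  [CD · BA = 3/2 ∩ CA · BD = -165/2]
2. C_y = -9/2  [CD · BA = 3/2 ∩ CA · BD = -165/2]
   → C = (-3/2, -9/2)

C = (-3/2, -9/2)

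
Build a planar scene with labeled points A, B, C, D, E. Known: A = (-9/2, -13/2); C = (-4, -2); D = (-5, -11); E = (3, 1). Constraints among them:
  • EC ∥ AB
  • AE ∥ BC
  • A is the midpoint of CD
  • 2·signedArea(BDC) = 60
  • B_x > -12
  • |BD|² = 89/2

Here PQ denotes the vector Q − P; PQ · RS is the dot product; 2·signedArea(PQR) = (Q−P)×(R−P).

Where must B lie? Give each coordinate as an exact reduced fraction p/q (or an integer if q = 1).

B = (-23/2, -19/2)

1. B_x = -23/2  [AE ∥ BC ∩ EC ∥ AB]
2. B_y = -19/2  [AE ∥ BC ∩ EC ∥ AB]
   → B = (-23/2, -19/2)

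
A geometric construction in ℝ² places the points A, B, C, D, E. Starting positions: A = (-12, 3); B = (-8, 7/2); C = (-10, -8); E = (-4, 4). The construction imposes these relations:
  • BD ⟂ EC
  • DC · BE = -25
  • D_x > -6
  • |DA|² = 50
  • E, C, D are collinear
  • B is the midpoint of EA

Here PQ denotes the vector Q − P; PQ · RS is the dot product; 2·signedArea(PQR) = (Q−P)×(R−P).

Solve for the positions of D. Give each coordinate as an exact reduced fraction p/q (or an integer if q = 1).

1. D_x = -5  [E, C, D are collinear ∩ BD ⟂ EC]
2. D_y = 2  [E, C, D are collinear ∩ BD ⟂ EC]
   → D = (-5, 2)

D = (-5, 2)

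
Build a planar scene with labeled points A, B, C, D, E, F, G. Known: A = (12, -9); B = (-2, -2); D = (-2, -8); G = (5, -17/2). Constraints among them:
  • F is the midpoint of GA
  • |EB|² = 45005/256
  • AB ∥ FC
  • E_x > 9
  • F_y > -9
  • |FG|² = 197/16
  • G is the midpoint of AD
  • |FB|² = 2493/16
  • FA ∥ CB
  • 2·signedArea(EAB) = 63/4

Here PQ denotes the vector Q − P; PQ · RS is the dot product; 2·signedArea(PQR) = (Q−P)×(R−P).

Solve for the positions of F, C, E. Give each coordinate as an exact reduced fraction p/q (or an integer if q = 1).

1. F_x = 17/2  [F is the midpoint of GA]
2. F_y = -35/4  [F is the midpoint of GA]
   → F = (17/2, -35/4)
3. C_x = -11/2  [FA ∥ CB ∩ AB ∥ FC]
4. C_y = -7/4  [FA ∥ CB ∩ AB ∥ FC]
   → C = (-11/2, -7/4)
5. E_x = 75/8  [line -7·x + -14·y + -231/4 = 0 ∩ |EB|² = 45005/256]
6. E_y = -141/16  [line -7·x + -14·y + -231/4 = 0 ∩ |EB|² = 45005/256]
   → E = (75/8, -141/16)

C = (-11/2, -7/4)
E = (75/8, -141/16)
F = (17/2, -35/4)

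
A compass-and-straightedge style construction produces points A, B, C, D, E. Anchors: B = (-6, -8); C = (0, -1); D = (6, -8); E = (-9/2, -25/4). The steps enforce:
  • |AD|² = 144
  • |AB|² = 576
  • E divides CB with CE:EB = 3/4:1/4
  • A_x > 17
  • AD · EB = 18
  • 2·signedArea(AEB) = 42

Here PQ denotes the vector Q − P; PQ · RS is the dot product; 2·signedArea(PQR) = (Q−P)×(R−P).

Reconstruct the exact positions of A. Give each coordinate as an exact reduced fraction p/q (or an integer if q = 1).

1. A_x = 18  [AD · EB = 18 ∩ 2·signedArea(AEB) = 42]
2. A_y = -8  [AD · EB = 18 ∩ 2·signedArea(AEB) = 42]
   → A = (18, -8)

A = (18, -8)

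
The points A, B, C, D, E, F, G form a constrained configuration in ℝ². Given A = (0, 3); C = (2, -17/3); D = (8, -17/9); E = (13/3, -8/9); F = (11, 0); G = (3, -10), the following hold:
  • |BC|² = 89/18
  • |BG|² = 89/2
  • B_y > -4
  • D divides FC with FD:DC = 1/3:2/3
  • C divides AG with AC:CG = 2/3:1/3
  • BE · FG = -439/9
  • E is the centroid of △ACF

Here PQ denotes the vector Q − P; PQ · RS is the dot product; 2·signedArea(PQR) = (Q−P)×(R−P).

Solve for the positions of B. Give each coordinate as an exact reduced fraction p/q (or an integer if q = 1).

1. B_x = 3/2  [line 8·x + 10·y + 23 = 0 ∩ |BG|² = 89/2]
2. B_y = -7/2  [line 8·x + 10·y + 23 = 0 ∩ |BG|² = 89/2]
   → B = (3/2, -7/2)

B = (3/2, -7/2)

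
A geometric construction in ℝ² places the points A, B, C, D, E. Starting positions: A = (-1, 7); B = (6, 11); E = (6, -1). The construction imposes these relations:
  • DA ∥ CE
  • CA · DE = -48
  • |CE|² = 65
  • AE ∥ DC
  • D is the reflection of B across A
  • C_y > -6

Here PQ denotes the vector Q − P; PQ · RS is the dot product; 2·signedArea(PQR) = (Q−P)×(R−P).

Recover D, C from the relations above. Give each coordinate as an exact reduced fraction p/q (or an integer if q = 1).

1. D_x = -8  [D is the reflection of B across A]
2. D_y = 3  [D is the reflection of B across A]
   → D = (-8, 3)
3. C_x = -1  [DA ∥ CE ∩ AE ∥ DC]
4. C_y = -5  [DA ∥ CE ∩ AE ∥ DC]
   → C = (-1, -5)

C = (-1, -5)
D = (-8, 3)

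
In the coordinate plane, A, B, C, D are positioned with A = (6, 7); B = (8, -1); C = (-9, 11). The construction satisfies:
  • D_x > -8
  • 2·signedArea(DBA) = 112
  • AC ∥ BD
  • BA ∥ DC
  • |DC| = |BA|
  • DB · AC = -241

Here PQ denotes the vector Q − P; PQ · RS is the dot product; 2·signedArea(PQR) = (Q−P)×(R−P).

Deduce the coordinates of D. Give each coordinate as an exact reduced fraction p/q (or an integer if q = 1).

D = (-7, 3)

1. D_x = -7  [BA ∥ DC ∩ AC ∥ BD]
2. D_y = 3  [BA ∥ DC ∩ AC ∥ BD]
   → D = (-7, 3)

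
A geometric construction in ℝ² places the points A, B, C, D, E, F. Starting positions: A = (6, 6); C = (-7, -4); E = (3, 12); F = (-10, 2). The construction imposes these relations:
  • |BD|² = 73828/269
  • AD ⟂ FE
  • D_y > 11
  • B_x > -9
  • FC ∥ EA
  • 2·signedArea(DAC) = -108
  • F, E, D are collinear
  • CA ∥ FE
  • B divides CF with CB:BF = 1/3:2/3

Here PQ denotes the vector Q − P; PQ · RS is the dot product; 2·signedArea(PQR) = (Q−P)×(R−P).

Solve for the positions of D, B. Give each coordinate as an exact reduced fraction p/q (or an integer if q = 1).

B = (-8, -2)
D = (534/269, 3018/269)

1. D_x = 534/269  [F, E, D are collinear ∩ AD ⟂ FE]
2. D_y = 3018/269  [F, E, D are collinear ∩ AD ⟂ FE]
   → D = (534/269, 3018/269)
3. B_x = -8  [B divides CF with CB:BF = 1/3:2/3]
4. B_y = -2  [B divides CF with CB:BF = 1/3:2/3]
   → B = (-8, -2)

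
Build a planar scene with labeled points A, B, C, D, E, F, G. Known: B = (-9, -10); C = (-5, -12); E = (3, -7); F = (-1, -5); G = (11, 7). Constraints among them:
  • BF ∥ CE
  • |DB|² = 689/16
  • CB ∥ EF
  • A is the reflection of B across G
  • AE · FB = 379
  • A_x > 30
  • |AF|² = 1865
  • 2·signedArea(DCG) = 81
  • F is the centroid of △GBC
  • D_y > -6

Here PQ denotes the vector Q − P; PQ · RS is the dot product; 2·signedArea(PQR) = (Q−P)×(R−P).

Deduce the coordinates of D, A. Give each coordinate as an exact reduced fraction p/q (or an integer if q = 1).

A = (31, 24)
D = (-4, -23/4)

1. D_x = -4  [line -19·x + 16·y + 16 = 0 ∩ |DB|² = 689/16]
2. D_y = -23/4  [line -19·x + 16·y + 16 = 0 ∩ |DB|² = 689/16]
   → D = (-4, -23/4)
3. A_x = 31  [A is the reflection of B across G]
4. A_y = 24  [A is the reflection of B across G]
   → A = (31, 24)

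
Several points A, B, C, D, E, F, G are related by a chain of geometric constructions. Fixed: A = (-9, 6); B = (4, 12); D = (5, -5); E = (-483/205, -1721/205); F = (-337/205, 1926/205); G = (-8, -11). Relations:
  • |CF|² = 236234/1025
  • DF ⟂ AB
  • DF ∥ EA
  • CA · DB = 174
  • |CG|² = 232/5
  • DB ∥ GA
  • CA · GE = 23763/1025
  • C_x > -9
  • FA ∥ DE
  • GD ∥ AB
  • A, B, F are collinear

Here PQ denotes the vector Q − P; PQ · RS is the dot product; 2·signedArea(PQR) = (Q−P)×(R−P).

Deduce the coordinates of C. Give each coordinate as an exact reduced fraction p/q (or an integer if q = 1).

1. C_x = -42/5  [CA · GE = 23763/1025 ∩ CA · DB = 174]
2. C_y = -21/5  [CA · GE = 23763/1025 ∩ CA · DB = 174]
   → C = (-42/5, -21/5)

C = (-42/5, -21/5)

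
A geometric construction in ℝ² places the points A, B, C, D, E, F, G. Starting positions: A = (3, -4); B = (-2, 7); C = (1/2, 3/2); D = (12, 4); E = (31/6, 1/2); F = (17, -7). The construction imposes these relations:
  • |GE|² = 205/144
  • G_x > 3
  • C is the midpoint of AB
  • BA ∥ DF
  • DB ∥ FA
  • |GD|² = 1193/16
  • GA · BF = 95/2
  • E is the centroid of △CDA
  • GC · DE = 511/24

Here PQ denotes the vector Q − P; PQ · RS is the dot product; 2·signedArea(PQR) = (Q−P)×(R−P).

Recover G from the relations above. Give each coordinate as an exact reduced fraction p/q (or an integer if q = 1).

1. G_x = 4  [GA · BF = 95/2 ∩ GC · DE = 511/24]
2. G_y = 3/4  [GA · BF = 95/2 ∩ GC · DE = 511/24]
   → G = (4, 3/4)

G = (4, 3/4)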